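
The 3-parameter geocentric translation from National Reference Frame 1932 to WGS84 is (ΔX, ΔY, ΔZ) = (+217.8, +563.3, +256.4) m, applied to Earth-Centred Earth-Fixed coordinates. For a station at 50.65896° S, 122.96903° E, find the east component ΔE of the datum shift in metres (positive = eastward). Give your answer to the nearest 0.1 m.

ΔE = -489.3 m

At φ = -50.65896°, λ = 122.96903°: sin φ = -0.773386, cos φ = 0.633935, sin λ = 0.838965, cos λ = -0.544186.
ΔE = −sin λ·ΔX + cos λ·ΔY = −(0.838965)·(217.8) + (-0.544186)·(563.3) = -489.27 m.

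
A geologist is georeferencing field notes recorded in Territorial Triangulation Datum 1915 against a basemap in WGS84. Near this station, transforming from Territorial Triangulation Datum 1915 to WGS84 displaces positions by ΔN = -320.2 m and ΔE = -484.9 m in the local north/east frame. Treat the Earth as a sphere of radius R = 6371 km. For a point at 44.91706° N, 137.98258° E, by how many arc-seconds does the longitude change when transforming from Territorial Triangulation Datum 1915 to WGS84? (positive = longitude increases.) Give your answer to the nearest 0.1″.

At latitude 44.91706°, cos φ = 0.708130.
One radian of longitude at latitude φ spans R cos φ, so Δλ = ΔE / (R cos φ) = -484.9 / (6371000 × 0.708130) = -1.0748e-04 rad = -22.170″.

Δλ = -22.2″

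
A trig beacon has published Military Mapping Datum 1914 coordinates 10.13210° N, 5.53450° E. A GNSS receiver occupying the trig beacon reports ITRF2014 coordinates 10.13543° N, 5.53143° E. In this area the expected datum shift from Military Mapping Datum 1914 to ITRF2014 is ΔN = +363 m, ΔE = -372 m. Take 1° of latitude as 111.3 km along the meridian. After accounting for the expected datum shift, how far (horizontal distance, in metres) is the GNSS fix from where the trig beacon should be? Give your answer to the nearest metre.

36 m

Observed coordinate differences: Δφ = +0.00333°, Δλ = -0.00307°.
Converting to metres (1° lat = 111300 m, cos φ = 0.984405): observed ΔN = 370.6 m, observed ΔE = -336.4 m.
Subtracting the expected shift leaves a residual of 370.6 − (363) = 7.6 m north and -336.4 − (-372) = 35.6 m east.
Residual distance = √(7.6² + 35.6²) = 36.4 m.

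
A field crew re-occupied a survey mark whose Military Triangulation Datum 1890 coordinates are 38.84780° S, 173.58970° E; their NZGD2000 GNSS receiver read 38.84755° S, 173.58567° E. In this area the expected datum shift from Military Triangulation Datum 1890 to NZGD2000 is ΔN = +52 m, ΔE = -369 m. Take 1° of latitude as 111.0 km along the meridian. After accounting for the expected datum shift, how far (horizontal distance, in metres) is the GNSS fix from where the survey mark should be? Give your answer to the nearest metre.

32 m

Observed coordinate differences: Δφ = +0.00025°, Δλ = -0.00403°.
Converting to metres (1° lat = 111000 m, cos φ = 0.778815): observed ΔN = 27.8 m, observed ΔE = -348.4 m.
Subtracting the expected shift leaves a residual of 27.8 − (52) = -24.2 m north and -348.4 − (-369) = 20.6 m east.
Residual distance = √((-24.2)² + 20.6²) = 31.8 m.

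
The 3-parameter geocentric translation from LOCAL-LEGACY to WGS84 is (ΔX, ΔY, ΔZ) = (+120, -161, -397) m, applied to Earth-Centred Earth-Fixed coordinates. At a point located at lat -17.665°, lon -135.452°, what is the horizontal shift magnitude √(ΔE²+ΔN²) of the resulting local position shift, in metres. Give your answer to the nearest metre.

420 m

The local east axis at (φ, λ) is (−sin λ, cos λ, 0), so ΔE = −sin(-135.452°)·120 + cos(-135.452°)·(-161) = 198.92 m.
The local north axis is (−sin φ cos λ, −sin φ sin λ, cos φ), giving ΔN = -25.951 + 34.273 − 378.280 = -369.96 m.
Horizontal magnitude = √(ΔE² + ΔN²) = √(198.92² + (-369.96)²) = 420.05 m.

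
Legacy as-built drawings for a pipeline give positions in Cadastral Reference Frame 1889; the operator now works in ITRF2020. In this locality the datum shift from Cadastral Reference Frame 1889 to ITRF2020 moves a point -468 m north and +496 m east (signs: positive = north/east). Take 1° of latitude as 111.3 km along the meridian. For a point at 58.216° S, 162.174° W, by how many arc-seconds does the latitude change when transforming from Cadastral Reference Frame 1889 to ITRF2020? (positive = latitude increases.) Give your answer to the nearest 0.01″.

1° of latitude = 111.3 km, so Δφ = -468.0 / 111300 = -0.0042049° = -15.137″.

Δφ = -15.14″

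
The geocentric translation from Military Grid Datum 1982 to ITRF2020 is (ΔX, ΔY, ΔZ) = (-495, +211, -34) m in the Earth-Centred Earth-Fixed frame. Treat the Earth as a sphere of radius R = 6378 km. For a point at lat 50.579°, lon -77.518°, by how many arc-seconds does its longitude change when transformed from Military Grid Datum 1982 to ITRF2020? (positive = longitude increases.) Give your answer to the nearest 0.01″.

sin φ = 0.772501, cos φ = 0.635014, sin λ = -0.976364, cos λ = 0.216133.
East component: ΔE = −sin λ·ΔX + cos λ·ΔY = −(-0.976364)(-495) + (0.216133)(211) = -437.70 m.
1° of latitude spans πR/180 = 111317 m; at latitude φ, 1° of longitude spans that × cos φ = 70687.9 m, so Δλ = -437.70 / 70687.9 × 3600 = -22.291″.

Δλ = -22.29″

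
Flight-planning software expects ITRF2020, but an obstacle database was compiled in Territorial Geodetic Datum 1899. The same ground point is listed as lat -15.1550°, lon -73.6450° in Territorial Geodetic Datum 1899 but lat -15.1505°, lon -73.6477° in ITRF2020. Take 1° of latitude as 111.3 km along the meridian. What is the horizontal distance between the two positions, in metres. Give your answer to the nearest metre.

579 m

Δφ = -15.1505° − -15.1550° = +0.0045°; Δλ = -73.6477° − -73.6450° = -0.0027°.
ΔN = Δφ × 111300 = 500.9 m; ΔE = Δλ × 111300 × cos(-15.1550°) = -0.0027 × 111300 × 0.965222 = -290.1 m.
Distance = √(ΔE² + ΔN²) = √((-290.1)² + 500.9²) = 578.8 m.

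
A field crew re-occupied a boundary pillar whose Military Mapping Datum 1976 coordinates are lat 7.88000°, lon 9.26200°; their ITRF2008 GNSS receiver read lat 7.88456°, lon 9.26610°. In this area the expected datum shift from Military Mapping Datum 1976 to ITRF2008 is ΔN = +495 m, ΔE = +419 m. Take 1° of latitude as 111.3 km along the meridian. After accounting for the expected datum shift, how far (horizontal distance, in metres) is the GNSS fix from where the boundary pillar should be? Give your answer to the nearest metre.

Observed coordinate differences: Δφ = +0.00456°, Δλ = +0.00410°.
Converting to metres (1° lat = 111300 m, cos φ = 0.990557): observed ΔN = 507.5 m, observed ΔE = 452.0 m.
Subtracting the expected shift leaves a residual of 507.5 − (495) = 12.5 m north and 452.0 − (419) = 33.0 m east.
Residual distance = √(12.5² + 33.0²) = 35.3 m.

35 m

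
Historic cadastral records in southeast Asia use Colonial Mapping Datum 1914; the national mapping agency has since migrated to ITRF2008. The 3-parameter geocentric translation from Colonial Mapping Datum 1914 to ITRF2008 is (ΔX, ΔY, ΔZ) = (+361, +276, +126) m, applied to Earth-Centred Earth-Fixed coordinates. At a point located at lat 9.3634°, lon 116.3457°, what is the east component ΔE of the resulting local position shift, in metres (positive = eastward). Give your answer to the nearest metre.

ΔE = -446 m

The local east axis at (φ, λ) is (−sin λ, cos λ, 0), so ΔE = −sin(116.3457°)·361 + cos(116.3457°)·276 = -445.99 m.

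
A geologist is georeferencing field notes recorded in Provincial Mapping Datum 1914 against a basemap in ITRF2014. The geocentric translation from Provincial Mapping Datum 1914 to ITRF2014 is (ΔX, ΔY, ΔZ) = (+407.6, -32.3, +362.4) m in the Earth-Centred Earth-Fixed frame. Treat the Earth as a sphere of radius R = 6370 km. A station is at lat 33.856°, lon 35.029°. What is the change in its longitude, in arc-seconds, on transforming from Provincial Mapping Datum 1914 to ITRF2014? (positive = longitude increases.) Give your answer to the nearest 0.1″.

Δλ = -10.2″

sin φ = 0.557108, cos φ = 0.830440, sin λ = 0.573991, cos λ = 0.818862.
East component: ΔE = −sin λ·ΔX + cos λ·ΔY = −(0.573991)(407.6) + (0.818862)(-32.3) = -260.41 m.
1° of latitude spans πR/180 = 111177 m; at latitude φ, 1° of longitude spans that × cos φ = 92326.3 m, so Δλ = -260.41 / 92326.3 × 3600 = -10.154″.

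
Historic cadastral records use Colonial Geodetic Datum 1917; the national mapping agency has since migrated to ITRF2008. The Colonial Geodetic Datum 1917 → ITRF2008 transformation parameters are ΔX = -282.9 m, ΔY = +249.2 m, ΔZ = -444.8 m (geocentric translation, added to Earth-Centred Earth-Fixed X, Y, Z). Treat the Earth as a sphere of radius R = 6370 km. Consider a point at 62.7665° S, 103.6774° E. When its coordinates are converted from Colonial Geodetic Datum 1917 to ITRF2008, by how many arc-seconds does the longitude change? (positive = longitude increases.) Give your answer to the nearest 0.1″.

Δλ = 15.3″

sin φ = -0.889149, cos φ = 0.457618, sin λ = 0.971642, cos λ = -0.236455.
East component: ΔE = −sin λ·ΔX + cos λ·ΔY = −(0.971642)(-282.9) + (-0.236455)(249.2) = 215.95 m.
1° of latitude spans πR/180 = 111177 m; at latitude φ, 1° of longitude spans that × cos φ = 50876.8 m, so Δλ = 215.95 / 50876.8 × 3600 = 15.281″.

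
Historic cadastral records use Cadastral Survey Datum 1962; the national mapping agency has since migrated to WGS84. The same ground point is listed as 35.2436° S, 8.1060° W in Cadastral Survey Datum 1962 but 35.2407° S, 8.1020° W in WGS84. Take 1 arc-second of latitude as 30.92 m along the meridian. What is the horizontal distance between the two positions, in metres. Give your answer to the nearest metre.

Δφ = -35.2407° − -35.2436° = +0.0029°; Δλ = -8.1020° − -8.1060° = +0.0040°.
1° of latitude = 3600 × 30.92 = 111312 m.
ΔN = Δφ × 111312 = 322.8 m; ΔE = Δλ × 111312 × cos(-35.2436°) = +0.0040 × 111312 × 0.816706 = 363.6 m.
Distance = √(ΔE² + ΔN²) = √(363.6² + 322.8²) = 486.2 m.

486 m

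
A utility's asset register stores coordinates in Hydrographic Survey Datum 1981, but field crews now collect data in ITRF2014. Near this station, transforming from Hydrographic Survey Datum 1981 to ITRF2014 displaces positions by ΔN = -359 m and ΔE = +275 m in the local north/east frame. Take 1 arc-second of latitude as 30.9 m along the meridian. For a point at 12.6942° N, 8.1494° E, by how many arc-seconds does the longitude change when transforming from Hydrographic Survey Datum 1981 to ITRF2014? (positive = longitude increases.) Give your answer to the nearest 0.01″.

At latitude 12.6942°, cos φ = 0.975557.
1″ of longitude at this latitude = 30.90 × cos φ = 30.1447 m, so Δλ = 275.0 / 30.1447 = 9.123″.

Δλ = 9.12″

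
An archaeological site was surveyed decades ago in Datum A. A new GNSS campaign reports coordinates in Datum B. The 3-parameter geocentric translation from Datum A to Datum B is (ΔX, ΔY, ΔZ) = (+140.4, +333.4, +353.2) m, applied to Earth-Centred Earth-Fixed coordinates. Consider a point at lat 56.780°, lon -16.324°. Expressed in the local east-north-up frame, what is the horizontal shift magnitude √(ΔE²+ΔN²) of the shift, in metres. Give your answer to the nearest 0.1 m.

393.1 m

At φ = 56.780°, λ = -16.324°: sin φ = 0.836573, cos φ = 0.547855, sin λ = -0.281069, cos λ = 0.959688.
ΔE = −sin λ·ΔX + cos λ·ΔY = −(-0.281069)·(140.4) + (0.959688)·(333.4) = 359.42 m.
ΔN = −sin φ cos λ·ΔX − sin φ sin λ·ΔY + cos φ·ΔZ = −(0.836573)(0.959688)(140.4) − (0.836573)(-0.281069)(333.4) + (0.547855)(353.2) = 159.18 m.
Horizontal magnitude = √(ΔE² + ΔN²) = √(359.42² + 159.18²) = 393.09 m.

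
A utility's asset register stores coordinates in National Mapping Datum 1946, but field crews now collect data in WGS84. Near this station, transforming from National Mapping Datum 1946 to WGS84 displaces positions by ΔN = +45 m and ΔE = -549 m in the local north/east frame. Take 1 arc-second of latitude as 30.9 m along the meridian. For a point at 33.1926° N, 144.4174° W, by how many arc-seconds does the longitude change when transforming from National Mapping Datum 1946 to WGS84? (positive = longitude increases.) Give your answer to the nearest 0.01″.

Δλ = -21.23″

At latitude 33.1926°, cos φ = 0.836835.
1″ of longitude at this latitude = 30.90 × cos φ = 25.8582 m, so Δλ = -549.0 / 25.8582 = -21.231″.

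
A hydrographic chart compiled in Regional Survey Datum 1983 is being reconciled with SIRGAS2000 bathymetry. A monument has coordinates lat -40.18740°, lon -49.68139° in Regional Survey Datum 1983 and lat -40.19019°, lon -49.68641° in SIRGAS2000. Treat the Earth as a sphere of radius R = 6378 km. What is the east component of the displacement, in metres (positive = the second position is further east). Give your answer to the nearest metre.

ΔE = -427 m

Δφ = -40.19019° − -40.18740° = -0.00279°; Δλ = -49.68641° − -49.68139° = -0.00502°.
1° along a meridian = πR/180 = 111317 m.
ΔN = Δφ × 111317 = -310.6 m; ΔE = Δλ × 111317 × cos(-40.18740°) = -0.00502 × 111317 × 0.763938 = -426.9 m.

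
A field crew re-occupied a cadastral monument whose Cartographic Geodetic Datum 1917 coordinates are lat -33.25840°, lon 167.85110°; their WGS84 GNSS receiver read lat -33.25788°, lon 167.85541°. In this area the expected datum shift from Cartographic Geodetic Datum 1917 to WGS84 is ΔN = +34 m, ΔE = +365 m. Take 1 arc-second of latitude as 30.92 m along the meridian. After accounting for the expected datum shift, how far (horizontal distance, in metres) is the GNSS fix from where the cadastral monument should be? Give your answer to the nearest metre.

43 m

Observed coordinate differences: Δφ = +0.00052°, Δλ = +0.00431°.
Converting to metres (1° lat = 111312 m, cos φ = 0.836206): observed ΔN = 57.9 m, observed ΔE = 401.2 m.
Subtracting the expected shift leaves a residual of 57.9 − (34) = 23.9 m north and 401.2 − (365) = 36.2 m east.
Residual distance = √(23.9² + 36.2²) = 43.3 m.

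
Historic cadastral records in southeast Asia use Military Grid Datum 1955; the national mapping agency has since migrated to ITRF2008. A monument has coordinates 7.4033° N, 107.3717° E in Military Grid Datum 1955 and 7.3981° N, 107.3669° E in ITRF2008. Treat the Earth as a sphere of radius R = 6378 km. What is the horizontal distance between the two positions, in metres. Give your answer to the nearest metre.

Δφ = 7.3981° − 7.4033° = -0.0052°; Δλ = 107.3669° − 107.3717° = -0.0048°.
1° along a meridian = πR/180 = 111317 m.
ΔN = Δφ × 111317 = -578.8 m; ΔE = Δλ × 111317 × cos(7.4033°) = -0.0048 × 111317 × 0.991664 = -529.9 m.
Distance = √(ΔE² + ΔN²) = √((-529.9)² + (-578.8)²) = 784.7 m.

785 m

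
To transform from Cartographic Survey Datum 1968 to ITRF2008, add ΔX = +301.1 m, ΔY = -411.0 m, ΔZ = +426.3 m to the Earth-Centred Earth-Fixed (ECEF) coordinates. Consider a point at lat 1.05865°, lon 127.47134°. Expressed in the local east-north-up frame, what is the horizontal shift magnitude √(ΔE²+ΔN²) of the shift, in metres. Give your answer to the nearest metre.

436 m

At φ = 1.05865°, λ = 127.47134°: sin φ = 0.018476, cos φ = 0.999829, sin λ = 0.793658, cos λ = -0.608365.
ΔE = −sin λ·ΔX + cos λ·ΔY = −(0.793658)·(301.1) + (-0.608365)·(-411.0) = 11.07 m.
ΔN = −sin φ cos λ·ΔX − sin φ sin λ·ΔY + cos φ·ΔZ = −(0.018476)(-0.608365)(301.1) − (0.018476)(0.793658)(-411.0) + (0.999829)(426.3) = 435.64 m.
Horizontal magnitude = √(ΔE² + ΔN²) = √(11.07² + 435.64²) = 435.78 m.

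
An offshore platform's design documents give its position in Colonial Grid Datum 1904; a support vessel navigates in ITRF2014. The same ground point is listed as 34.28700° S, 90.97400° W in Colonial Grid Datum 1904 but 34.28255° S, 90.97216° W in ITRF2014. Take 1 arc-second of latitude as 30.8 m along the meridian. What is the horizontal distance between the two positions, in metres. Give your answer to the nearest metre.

Δφ = -34.28255° − -34.28700° = +0.00445°; Δλ = -90.97216° − -90.97400° = +0.00184°.
1° of latitude = 3600 × 30.80 = 110880 m.
ΔN = Δφ × 110880 = 493.4 m; ΔE = Δλ × 110880 × cos(-34.28700°) = +0.00184 × 110880 × 0.826226 = 168.6 m.
Distance = √(ΔE² + ΔN²) = √(168.6² + 493.4²) = 521.4 m.

521 m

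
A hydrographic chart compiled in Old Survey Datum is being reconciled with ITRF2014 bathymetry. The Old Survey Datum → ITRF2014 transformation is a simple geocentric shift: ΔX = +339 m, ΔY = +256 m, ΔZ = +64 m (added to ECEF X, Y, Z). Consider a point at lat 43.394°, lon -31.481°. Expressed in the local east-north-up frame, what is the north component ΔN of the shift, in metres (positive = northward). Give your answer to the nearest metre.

ΔN = -60 m

The local north axis is (−sin φ cos λ, −sin φ sin λ, cos φ), giving ΔN = -198.618 + 91.845 + 46.505 = -60.27 m.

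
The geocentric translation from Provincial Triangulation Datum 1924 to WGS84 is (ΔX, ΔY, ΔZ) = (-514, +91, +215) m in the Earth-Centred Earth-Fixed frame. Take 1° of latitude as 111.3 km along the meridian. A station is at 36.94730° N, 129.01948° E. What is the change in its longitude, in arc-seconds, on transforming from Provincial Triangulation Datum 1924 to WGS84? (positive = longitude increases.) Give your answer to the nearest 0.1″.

sin φ = 0.601080, cos φ = 0.799189, sin λ = 0.776932, cos λ = -0.629585.
East component: ΔE = −sin λ·ΔX + cos λ·ΔY = −(0.776932)(-514) + (-0.629585)(91) = 342.05 m.
1° of latitude spans 111300 m; at latitude φ, 1° of longitude spans that × cos φ = 88949.7 m, so Δλ = 342.05 / 88949.7 × 3600 = 13.844″.

Δλ = 13.8″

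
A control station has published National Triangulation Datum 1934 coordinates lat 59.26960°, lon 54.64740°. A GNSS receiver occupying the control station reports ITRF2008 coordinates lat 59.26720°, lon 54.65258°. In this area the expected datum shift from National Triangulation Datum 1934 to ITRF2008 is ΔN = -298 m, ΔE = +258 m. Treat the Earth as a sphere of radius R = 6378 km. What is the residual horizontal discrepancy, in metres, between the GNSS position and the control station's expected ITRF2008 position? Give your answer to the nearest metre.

Observed coordinate differences: Δφ = -0.00240°, Δλ = +0.00518°.
Converting to metres (1° lat = 111317 m, cos φ = 0.510999): observed ΔN = -267.2 m, observed ΔE = 294.7 m.
Subtracting the expected shift leaves a residual of -267.2 − (-298) = 30.8 m north and 294.7 − (258) = 36.7 m east.
Residual distance = √(30.8² + 36.7²) = 47.9 m.

48 m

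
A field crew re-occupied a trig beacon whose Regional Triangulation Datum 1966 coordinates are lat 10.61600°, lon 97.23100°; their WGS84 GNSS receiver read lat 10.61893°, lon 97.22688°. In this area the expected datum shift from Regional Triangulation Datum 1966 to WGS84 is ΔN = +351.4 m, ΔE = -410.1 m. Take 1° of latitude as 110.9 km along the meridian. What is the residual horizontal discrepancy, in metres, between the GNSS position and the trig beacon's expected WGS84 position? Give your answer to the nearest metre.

47 m

Observed coordinate differences: Δφ = +0.00293°, Δλ = -0.00412°.
Converting to metres (1° lat = 110900 m, cos φ = 0.982884): observed ΔN = 324.9 m, observed ΔE = -449.1 m.
Subtracting the expected shift leaves a residual of 324.9 − (351.4) = -26.5 m north and -449.1 − (-410.1) = -39.0 m east.
Residual distance = √((-26.5)² + (-39.0)²) = 47.1 m.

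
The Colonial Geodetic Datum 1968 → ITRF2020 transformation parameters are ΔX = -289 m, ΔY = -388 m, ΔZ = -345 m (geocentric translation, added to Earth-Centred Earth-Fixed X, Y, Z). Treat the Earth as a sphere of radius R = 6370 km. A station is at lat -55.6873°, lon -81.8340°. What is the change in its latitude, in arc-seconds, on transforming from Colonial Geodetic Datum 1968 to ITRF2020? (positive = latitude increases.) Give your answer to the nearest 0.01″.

sin φ = -0.825973, cos φ = 0.563709, sin λ = -0.989861, cos λ = 0.142042.
North component: ΔN = −sin φ cos λ·ΔX − sin φ sin λ·ΔY + cos φ·ΔZ = −(-0.825973)(0.142042)(-289) − (-0.825973)(-0.989861)(-388) + (0.563709)(-345) = 88.84 m.
1° of latitude spans πR/180 = 111177 m, so Δφ = 88.84 / 111177 × 3600 = 2.877″.

Δφ = 2.88″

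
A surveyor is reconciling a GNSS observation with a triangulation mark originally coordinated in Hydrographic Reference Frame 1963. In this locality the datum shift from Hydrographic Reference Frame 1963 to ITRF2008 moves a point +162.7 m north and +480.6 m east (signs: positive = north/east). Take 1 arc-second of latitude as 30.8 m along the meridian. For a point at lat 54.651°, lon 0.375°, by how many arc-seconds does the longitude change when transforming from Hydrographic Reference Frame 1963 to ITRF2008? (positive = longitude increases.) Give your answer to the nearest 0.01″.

Δλ = 26.97″

At latitude 54.651°, cos φ = 0.578555.
1″ of longitude at this latitude = 30.80 × cos φ = 17.8195 m, so Δλ = 480.6 / 17.8195 = 26.970″.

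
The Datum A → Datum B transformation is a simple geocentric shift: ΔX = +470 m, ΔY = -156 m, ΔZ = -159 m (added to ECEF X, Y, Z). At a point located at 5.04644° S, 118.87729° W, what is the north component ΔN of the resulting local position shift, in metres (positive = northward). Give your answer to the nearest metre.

ΔN = -166 m

At φ = -5.04644°, λ = -118.87729°: sin φ = -0.087963, cos φ = 0.996124, sin λ = -0.875656, cos λ = -0.482935.
ΔN = −sin φ cos λ·ΔX − sin φ sin λ·ΔY + cos φ·ΔZ = −(-0.087963)(-0.482935)(470) − (-0.087963)(-0.875656)(-156) + (0.996124)(-159) = -166.33 m.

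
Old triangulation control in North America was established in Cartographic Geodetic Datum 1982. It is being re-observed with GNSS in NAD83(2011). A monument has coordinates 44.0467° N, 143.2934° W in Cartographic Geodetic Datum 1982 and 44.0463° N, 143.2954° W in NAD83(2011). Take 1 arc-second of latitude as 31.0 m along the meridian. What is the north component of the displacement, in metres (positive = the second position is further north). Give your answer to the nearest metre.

ΔN = -45 m

Δφ = 44.0463° − 44.0467° = -0.0004°; Δλ = -143.2954° − -143.2934° = -0.0020°.
1° of latitude = 3600 × 31.00 = 111600 m.
ΔN = Δφ × 111600 = -44.6 m; ΔE = Δλ × 111600 × cos(44.0467°) = -0.0020 × 111600 × 0.718773 = -160.4 m.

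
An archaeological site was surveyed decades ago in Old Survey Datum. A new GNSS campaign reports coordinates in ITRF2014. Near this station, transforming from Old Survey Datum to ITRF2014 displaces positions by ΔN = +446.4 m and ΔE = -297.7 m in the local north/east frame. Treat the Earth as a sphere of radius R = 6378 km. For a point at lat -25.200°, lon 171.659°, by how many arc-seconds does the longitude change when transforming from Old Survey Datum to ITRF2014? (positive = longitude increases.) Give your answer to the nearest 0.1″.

At latitude -25.200°, cos φ = 0.904827.
One radian of longitude at latitude φ spans R cos φ, so Δλ = ΔE / (R cos φ) = -297.7 / (6378000 × 0.904827) = -5.1586e-05 rad = -10.640″.

Δλ = -10.6″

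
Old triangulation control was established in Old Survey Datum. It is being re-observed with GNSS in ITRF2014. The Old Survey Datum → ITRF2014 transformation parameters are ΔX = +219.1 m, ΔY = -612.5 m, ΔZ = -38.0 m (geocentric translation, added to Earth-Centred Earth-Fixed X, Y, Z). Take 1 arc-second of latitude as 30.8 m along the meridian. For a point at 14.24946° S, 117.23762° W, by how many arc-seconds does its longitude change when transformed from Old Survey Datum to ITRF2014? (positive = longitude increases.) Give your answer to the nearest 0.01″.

sin φ = -0.246144, cos φ = 0.969233, sin λ = -0.889116, cos λ = -0.457682.
East component: ΔE = −sin λ·ΔX + cos λ·ΔY = −(-0.889116)(219.1) + (-0.457682)(-612.5) = 475.14 m.
1° of latitude spans 3600 × 30.80 = 110880 m; at latitude φ, 1° of longitude spans that × cos φ = 107468.6 m, so Δλ = 475.14 / 107468.6 × 3600 = 15.916″.

Δλ = 15.92″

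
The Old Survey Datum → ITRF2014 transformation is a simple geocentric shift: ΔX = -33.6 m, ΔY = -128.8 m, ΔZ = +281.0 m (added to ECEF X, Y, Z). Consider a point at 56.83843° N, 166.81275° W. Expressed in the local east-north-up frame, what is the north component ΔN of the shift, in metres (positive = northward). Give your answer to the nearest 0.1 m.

The local north axis is (−sin φ cos λ, −sin φ sin λ, cos φ), giving ΔN = -27.386 − 24.598 + 153.708 = 101.72 m.

ΔN = 101.7 m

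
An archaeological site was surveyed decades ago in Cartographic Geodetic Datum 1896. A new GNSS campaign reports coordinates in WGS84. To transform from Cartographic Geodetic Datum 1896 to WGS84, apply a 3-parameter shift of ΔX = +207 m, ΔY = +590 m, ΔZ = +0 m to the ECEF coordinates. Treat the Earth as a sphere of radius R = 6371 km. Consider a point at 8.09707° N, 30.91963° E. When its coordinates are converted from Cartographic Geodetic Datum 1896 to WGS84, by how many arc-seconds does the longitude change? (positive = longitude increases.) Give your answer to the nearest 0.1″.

sin φ = 0.140851, cos φ = 0.990031, sin λ = 0.513835, cos λ = 0.857889.
East component: ΔE = −sin λ·ΔX + cos λ·ΔY = −(0.513835)(207) + (0.857889)(590) = 399.79 m.
1° of latitude spans πR/180 = 111195 m; at latitude φ, 1° of longitude spans that × cos φ = 110086.4 m, so Δλ = 399.79 / 110086.4 × 3600 = 13.074″.

Δλ = 13.1″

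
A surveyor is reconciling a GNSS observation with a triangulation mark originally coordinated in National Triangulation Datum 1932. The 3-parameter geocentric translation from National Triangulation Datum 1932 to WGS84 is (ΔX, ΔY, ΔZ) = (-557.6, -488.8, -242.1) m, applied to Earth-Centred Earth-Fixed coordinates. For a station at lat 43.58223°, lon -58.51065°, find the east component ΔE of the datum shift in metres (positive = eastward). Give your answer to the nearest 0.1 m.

The local east axis at (φ, λ) is (−sin λ, cos λ, 0), so ΔE = −sin(-58.51065°)·(-557.6) + cos(-58.51065°)·(-488.8) = -730.81 m.

ΔE = -730.8 m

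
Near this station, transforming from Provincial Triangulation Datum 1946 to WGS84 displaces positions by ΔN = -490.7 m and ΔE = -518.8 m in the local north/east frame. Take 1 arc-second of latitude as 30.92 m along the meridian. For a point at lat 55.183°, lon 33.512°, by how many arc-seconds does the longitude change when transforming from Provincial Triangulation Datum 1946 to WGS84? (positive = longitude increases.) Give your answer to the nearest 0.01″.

Δλ = -29.39″

At latitude 55.183°, cos φ = 0.570957.
1″ of longitude at this latitude = 30.92 × cos φ = 17.6540 m, so Δλ = -518.8 / 17.6540 = -29.387″.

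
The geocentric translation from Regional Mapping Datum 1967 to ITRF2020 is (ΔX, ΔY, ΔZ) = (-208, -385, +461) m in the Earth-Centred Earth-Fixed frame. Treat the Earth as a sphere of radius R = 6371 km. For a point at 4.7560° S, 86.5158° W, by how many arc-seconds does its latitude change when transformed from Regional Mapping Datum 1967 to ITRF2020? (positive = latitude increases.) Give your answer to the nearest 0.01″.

Δφ = 15.87″

sin φ = -0.082913, cos φ = 0.996557, sin λ = -0.998152, cos λ = 0.060773.
North component: ΔN = −sin φ cos λ·ΔX − sin φ sin λ·ΔY + cos φ·ΔZ = −(-0.082913)(0.060773)(-208) − (-0.082913)(-0.998152)(-385) + (0.996557)(461) = 490.23 m.
1° of latitude spans πR/180 = 111195 m, so Δφ = 490.23 / 111195 × 3600 = 15.871″.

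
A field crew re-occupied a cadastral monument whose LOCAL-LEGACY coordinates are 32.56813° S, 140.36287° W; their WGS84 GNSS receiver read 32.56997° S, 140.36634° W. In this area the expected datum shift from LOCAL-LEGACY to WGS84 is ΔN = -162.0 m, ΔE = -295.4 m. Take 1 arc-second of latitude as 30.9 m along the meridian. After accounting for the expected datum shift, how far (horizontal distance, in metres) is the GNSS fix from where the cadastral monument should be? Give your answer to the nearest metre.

Observed coordinate differences: Δφ = -0.00184°, Δλ = -0.00347°.
Converting to metres (1° lat = 111240 m, cos φ = 0.842752): observed ΔN = -204.7 m, observed ΔE = -325.3 m.
Subtracting the expected shift leaves a residual of -204.7 − (-162.0) = -42.7 m north and -325.3 − (-295.4) = -29.9 m east.
Residual distance = √((-42.7)² + (-29.9)²) = 52.1 m.

52 m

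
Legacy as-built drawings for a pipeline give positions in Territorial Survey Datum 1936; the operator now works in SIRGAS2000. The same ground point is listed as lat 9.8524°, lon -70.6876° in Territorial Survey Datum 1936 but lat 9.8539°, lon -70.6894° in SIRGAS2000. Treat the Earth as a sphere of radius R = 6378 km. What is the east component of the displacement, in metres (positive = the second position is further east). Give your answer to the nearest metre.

Δφ = 9.8539° − 9.8524° = +0.0015°; Δλ = -70.6894° − -70.6876° = -0.0018°.
1° along a meridian = πR/180 = 111317 m.
ΔN = Δφ × 111317 = 167.0 m; ΔE = Δλ × 111317 × cos(9.8524°) = -0.0018 × 111317 × 0.985252 = -197.4 m.

ΔE = -197 m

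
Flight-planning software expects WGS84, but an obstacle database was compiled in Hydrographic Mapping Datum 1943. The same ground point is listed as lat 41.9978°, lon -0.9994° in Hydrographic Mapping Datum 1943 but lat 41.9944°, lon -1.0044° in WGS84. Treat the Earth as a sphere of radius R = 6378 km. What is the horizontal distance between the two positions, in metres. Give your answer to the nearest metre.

Δφ = 41.9944° − 41.9978° = -0.0034°; Δλ = -1.0044° − -0.9994° = -0.0050°.
1° along a meridian = πR/180 = 111317 m.
ΔN = Δφ × 111317 = -378.5 m; ΔE = Δλ × 111317 × cos(41.9978°) = -0.0050 × 111317 × 0.743171 = -413.6 m.
Distance = √(ΔE² + ΔN²) = √((-413.6)² + (-378.5)²) = 560.7 m.

561 m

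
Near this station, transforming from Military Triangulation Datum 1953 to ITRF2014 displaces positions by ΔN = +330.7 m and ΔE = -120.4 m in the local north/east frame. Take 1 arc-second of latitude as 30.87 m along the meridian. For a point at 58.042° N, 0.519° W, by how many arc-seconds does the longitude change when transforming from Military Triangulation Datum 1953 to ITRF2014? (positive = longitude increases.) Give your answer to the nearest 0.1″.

Δλ = -7.4″

At latitude 58.042°, cos φ = 0.529297.
1″ of longitude at this latitude = 30.87 × cos φ = 16.3394 m, so Δλ = -120.4 / 16.3394 = -7.369″.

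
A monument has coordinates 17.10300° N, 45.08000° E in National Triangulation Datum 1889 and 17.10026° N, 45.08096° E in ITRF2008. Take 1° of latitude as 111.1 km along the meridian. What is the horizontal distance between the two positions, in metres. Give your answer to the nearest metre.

Δφ = 17.10026° − 17.10300° = -0.00274°; Δλ = 45.08096° − 45.08000° = +0.00096°.
ΔN = Δφ × 111100 = -304.4 m; ΔE = Δλ × 111100 × cos(17.10300°) = +0.00096 × 111100 × 0.955778 = 101.9 m.
Distance = √(ΔE² + ΔN²) = √(101.9² + (-304.4)²) = 321.0 m.

321 m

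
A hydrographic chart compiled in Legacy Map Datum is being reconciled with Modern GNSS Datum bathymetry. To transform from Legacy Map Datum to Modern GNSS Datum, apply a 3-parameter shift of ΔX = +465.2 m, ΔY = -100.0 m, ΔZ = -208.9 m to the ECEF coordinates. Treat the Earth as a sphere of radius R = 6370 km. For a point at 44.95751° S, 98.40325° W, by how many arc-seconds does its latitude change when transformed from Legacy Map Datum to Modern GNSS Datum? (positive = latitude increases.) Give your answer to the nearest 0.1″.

sin φ = -0.706582, cos φ = 0.707631, sin λ = -0.989264, cos λ = -0.146139.
North component: ΔN = −sin φ cos λ·ΔX − sin φ sin λ·ΔY + cos φ·ΔZ = −(-0.706582)(-0.146139)(465.2) − (-0.706582)(-0.989264)(-100.0) + (0.707631)(-208.9) = -125.96 m.
1° of latitude spans πR/180 = 111177 m, so Δφ = -125.96 / 111177 × 3600 = -4.079″.

Δφ = -4.1″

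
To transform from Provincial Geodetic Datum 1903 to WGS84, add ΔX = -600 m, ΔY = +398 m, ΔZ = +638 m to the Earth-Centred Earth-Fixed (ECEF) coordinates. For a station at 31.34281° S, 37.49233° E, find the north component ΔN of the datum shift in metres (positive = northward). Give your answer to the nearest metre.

At φ = -31.34281°, λ = 37.49233°: sin φ = -0.520157, cos φ = 0.854070, sin λ = 0.608655, cos λ = 0.793435.
ΔN = −sin φ cos λ·ΔX − sin φ sin λ·ΔY + cos φ·ΔZ = −(-0.520157)(0.793435)(-600) − (-0.520157)(0.608655)(398) + (0.854070)(638) = 423.28 m.

ΔN = 423 m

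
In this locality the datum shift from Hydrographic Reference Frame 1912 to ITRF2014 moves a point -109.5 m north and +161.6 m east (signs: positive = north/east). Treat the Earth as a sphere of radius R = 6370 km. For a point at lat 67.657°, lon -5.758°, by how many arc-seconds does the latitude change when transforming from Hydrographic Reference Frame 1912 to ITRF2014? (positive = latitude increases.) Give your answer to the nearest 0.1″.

On a sphere of radius R, 1 rad of latitude = R, so Δφ = ΔN / R = -109.5 / 6370000 = -1.7190e-05 rad = -3.546″.

Δφ = -3.5″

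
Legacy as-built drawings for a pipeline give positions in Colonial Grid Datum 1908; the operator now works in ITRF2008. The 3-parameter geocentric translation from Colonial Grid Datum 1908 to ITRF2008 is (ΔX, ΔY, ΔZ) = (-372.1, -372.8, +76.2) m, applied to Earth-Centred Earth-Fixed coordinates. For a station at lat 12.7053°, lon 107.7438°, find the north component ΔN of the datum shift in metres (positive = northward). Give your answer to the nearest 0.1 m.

At φ = 12.7053°, λ = 107.7438°: sin φ = 0.219936, cos φ = 0.975514, sin λ = 0.952429, cos λ = -0.304761.
ΔN = −sin φ cos λ·ΔX − sin φ sin λ·ΔY + cos φ·ΔZ = −(0.219936)(-0.304761)(-372.1) − (0.219936)(0.952429)(-372.8) + (0.975514)(76.2) = 127.48 m.

ΔN = 127.5 m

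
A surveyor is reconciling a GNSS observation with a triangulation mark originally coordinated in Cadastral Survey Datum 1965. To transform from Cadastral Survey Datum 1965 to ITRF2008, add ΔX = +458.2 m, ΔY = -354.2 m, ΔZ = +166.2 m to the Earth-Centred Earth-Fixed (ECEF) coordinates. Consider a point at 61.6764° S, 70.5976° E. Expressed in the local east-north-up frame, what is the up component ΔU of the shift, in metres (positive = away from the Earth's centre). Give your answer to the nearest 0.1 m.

ΔU = -232.6 m

At φ = -61.6764°, λ = 70.5976°: sin φ = -0.880282, cos φ = 0.474451, sin λ = 0.943209, cos λ = 0.332201.
ΔU = cos φ cos λ·ΔX + cos φ sin λ·ΔY + sin φ·ΔZ = (0.474451)(0.332201)(458.2) + (0.474451)(0.943209)(-354.2) + (-0.880282)(166.2) = -232.59 m.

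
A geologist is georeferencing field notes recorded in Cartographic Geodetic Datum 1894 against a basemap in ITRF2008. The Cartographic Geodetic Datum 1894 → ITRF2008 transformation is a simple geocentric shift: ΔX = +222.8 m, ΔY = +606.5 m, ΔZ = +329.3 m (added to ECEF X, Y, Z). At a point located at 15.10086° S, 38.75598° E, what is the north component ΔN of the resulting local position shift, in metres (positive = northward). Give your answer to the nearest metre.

ΔN = 462 m

At φ = -15.10086°, λ = 38.75598°: sin φ = -0.260519, cos φ = 0.965469, sin λ = 0.626005, cos λ = 0.779819.
ΔN = −sin φ cos λ·ΔX − sin φ sin λ·ΔY + cos φ·ΔZ = −(-0.260519)(0.779819)(222.8) − (-0.260519)(0.626005)(606.5) + (0.965469)(329.3) = 462.10 m.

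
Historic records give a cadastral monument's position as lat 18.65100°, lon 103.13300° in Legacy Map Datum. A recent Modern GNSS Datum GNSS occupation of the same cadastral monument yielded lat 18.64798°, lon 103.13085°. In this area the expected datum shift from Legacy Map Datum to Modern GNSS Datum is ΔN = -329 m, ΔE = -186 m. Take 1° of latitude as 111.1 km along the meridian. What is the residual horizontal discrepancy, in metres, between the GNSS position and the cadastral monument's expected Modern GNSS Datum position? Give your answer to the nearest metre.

41 m

Observed coordinate differences: Δφ = -0.00302°, Δλ = -0.00215°.
Converting to metres (1° lat = 111100 m, cos φ = 0.947484): observed ΔN = -335.5 m, observed ΔE = -226.3 m.
Subtracting the expected shift leaves a residual of -335.5 − (-329) = -6.5 m north and -226.3 − (-186) = -40.3 m east.
Residual distance = √((-6.5)² + (-40.3)²) = 40.8 m.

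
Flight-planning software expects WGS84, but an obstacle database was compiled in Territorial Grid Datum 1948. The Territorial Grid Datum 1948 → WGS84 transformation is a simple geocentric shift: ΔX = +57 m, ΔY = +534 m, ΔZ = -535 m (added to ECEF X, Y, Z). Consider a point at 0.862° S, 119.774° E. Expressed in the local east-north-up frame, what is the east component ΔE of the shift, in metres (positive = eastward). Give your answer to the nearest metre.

The local east axis at (φ, λ) is (−sin λ, cos λ, 0), so ΔE = −sin(119.774°)·57 + cos(119.774°)·534 = -314.65 m.

ΔE = -315 m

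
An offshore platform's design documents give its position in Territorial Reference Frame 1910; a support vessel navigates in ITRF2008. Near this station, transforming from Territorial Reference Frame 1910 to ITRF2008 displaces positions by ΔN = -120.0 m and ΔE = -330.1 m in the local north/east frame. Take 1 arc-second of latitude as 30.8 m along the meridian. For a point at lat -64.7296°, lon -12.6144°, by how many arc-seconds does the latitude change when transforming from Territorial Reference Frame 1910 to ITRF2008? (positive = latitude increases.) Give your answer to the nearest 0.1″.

Δφ = -3.9″

1″ of latitude = 30.80 m, so Δφ = -120.0 / 30.80 = -3.896″.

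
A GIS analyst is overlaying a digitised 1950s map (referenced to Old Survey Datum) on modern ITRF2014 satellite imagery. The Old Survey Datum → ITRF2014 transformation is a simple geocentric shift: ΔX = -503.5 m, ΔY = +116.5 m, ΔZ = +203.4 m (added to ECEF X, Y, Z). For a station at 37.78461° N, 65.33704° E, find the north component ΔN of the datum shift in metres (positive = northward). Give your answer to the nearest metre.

ΔN = 225 m

At φ = 37.78461°, λ = 65.33704°: sin φ = 0.612695, cos φ = 0.790320, sin λ = 0.908778, cos λ = 0.417280.
ΔN = −sin φ cos λ·ΔX − sin φ sin λ·ΔY + cos φ·ΔZ = −(0.612695)(0.417280)(-503.5) − (0.612695)(0.908778)(116.5) + (0.790320)(203.4) = 224.61 m.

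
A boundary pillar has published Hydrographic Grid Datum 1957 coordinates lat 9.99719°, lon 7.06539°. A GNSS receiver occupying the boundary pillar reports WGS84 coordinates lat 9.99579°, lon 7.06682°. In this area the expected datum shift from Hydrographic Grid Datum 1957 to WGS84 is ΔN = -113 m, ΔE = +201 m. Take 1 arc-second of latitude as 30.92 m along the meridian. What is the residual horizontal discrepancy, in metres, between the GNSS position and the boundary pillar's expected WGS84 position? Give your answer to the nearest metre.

62 m

Observed coordinate differences: Δφ = -0.00140°, Δλ = +0.00143°.
Converting to metres (1° lat = 111312 m, cos φ = 0.984816): observed ΔN = -155.8 m, observed ΔE = 156.8 m.
Subtracting the expected shift leaves a residual of -155.8 − (-113) = -42.8 m north and 156.8 − (201) = -44.2 m east.
Residual distance = √((-42.8)² + (-44.2)²) = 61.6 m.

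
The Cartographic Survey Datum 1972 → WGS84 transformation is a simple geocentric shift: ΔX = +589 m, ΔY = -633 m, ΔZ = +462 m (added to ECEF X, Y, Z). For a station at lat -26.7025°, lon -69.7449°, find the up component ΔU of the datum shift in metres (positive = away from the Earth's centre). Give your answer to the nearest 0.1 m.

ΔU = 505.1 m

At φ = -26.7025°, λ = -69.7449°: sin φ = -0.449358, cos φ = 0.893352, sin λ = -0.938161, cos λ = 0.346201.
ΔU = cos φ cos λ·ΔX + cos φ sin λ·ΔY + sin φ·ΔZ = (0.893352)(0.346201)(589) + (0.893352)(-0.938161)(-633) + (-0.449358)(462) = 505.08 m.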